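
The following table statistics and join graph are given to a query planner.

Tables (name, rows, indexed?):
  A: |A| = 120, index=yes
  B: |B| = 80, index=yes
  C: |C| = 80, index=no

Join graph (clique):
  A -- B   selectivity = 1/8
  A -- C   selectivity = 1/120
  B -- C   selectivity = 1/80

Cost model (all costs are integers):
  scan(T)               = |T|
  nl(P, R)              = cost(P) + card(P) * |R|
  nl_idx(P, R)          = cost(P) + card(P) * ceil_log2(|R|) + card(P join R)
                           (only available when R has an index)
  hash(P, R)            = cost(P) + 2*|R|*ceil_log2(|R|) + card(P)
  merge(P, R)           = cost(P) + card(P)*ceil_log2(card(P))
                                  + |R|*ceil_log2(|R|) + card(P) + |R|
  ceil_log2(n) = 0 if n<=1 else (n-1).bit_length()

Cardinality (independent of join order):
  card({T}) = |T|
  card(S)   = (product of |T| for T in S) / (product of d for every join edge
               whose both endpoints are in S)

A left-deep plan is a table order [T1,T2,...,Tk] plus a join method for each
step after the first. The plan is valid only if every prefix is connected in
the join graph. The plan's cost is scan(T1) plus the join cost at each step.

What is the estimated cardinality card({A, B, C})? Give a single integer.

10

Tables in S: A(120), B(80), C(80)
Edges inside S: A-B(d=8), A-C(d=120), B-C(d=80)
numerator = 120 * 80 * 80 = 768000
denominator = 8 * 120 * 80 = 76800
card(S) = 768000 / 76800 = 10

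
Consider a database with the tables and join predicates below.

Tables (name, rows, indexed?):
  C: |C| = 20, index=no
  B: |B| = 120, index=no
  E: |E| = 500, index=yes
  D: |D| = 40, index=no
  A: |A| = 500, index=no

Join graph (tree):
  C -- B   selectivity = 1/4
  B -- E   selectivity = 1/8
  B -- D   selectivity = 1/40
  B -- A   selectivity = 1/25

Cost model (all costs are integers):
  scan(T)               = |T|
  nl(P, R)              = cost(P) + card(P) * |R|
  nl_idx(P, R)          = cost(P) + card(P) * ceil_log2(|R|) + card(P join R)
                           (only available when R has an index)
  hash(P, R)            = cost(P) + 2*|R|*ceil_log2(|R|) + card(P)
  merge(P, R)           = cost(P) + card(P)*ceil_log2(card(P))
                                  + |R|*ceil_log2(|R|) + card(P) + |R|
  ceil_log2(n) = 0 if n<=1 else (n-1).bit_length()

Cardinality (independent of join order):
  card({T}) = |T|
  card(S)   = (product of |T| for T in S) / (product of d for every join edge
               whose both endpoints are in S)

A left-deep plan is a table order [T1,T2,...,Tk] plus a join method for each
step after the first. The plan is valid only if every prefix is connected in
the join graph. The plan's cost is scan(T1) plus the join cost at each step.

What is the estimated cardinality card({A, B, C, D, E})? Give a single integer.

Tables in S: A(500), B(120), C(20), D(40), E(500)
Edges inside S: C-B(d=4), B-E(d=8), B-D(d=40), B-A(d=25)
numerator = 500 * 120 * 20 * 40 * 500 = 24000000000
denominator = 4 * 8 * 40 * 25 = 32000
card(S) = 24000000000 / 32000 = 750000

750000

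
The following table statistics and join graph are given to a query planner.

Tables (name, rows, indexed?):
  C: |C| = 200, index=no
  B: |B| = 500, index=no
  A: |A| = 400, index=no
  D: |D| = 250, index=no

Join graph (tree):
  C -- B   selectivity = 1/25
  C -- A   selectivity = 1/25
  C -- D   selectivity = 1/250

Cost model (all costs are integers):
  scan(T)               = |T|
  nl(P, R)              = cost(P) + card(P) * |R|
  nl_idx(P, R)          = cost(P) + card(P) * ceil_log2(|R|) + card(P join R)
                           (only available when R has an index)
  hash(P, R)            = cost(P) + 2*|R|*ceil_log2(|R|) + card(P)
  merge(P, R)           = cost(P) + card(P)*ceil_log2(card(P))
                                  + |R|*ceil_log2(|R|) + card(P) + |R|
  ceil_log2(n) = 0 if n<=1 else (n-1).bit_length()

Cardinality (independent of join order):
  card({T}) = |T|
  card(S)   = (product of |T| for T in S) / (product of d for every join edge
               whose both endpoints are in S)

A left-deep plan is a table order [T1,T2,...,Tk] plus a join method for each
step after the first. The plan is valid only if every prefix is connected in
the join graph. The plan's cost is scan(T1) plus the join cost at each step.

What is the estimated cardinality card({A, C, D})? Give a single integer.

3200

Tables in S: A(400), C(200), D(250)
Edges inside S: C-A(d=25), C-D(d=250)
numerator = 400 * 200 * 250 = 20000000
denominator = 25 * 250 = 6250
card(S) = 20000000 / 6250 = 3200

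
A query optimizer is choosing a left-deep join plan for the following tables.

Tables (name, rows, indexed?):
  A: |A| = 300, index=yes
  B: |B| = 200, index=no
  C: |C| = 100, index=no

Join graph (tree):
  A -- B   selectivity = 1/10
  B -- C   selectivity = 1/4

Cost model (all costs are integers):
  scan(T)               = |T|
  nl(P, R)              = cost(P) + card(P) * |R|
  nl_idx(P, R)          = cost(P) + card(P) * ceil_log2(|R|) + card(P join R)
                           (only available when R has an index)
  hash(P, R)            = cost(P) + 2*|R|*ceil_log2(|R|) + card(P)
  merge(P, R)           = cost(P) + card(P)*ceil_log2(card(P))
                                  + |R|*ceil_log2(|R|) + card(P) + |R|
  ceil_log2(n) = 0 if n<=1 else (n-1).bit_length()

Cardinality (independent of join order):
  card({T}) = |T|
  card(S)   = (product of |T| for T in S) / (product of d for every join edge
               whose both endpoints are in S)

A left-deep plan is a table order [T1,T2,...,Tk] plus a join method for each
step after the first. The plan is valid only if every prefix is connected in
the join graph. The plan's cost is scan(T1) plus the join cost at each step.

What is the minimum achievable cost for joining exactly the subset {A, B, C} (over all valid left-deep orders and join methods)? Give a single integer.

11200

Selinger DP over subsets of {A,B,C}:
  {A}: scan cost=300, card=300
  {B}: scan cost=200, card=200
  {C}: scan cost=100, card=100
  {AB}: card=6000; try (B,hash)→3800, (A,merge)→5000, (B,merge)→5100, (A,hash)→5800, (A,nl_idx)→8000, (A,nl)→60200 …(+1); best=3800 via (B,hash)
  {BC}: card=5000; try (C,hash)→1800, (B,merge)→2700, (C,merge)→2800, (B,hash)→3400, (B,nl)→20100, (C,nl)→20200; best=1800 via (C,hash)
  {ABC}: card=150000; try (C,hash)→11200, (A,hash)→12200, (A,merge)→74800, (C,merge)→88600, (A,nl_idx)→196800, (C,nl)→603800 …(+1); best=11200 via (C,hash)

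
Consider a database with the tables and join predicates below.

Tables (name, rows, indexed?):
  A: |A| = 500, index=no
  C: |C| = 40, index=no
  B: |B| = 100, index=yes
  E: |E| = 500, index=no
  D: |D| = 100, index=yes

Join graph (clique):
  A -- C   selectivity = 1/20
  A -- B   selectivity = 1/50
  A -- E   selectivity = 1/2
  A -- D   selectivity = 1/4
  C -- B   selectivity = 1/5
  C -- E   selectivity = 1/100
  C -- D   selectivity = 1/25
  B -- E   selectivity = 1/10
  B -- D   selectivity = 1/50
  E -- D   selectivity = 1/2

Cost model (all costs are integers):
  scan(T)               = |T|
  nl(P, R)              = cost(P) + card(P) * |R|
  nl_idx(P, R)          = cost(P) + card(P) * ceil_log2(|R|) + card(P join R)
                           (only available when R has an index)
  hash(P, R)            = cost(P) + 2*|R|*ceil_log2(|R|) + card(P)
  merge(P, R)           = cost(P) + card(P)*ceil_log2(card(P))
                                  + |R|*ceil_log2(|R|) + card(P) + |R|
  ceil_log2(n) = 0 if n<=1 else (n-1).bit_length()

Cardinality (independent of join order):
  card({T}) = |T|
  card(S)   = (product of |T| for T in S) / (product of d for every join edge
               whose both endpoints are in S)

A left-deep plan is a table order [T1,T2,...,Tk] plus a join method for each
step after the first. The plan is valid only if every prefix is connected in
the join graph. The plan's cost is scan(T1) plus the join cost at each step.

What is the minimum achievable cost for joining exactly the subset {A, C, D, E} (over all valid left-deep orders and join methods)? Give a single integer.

Selinger DP over subsets of {A,C,D,E}:
  {A}: scan cost=500, card=500
  {C}: scan cost=40, card=40
  {E}: scan cost=500, card=500
  {D}: scan cost=100, card=100
  {AC}: card=1000; try (C,hash)→1480, (A,merge)→5320, (C,merge)→5780, (A,hash)→9080, (A,nl)→20040, (C,nl)→20500; best=1480 via (C,hash)
  {AE}: card=125000; try (E,hash)→10000, (A,hash)→10000, (E,merge)→10500, (A,merge)→10500, (E,nl)→250500, (A,nl)→250500; best=10000 via (E,hash)
  {AD}: card=12500; try (D,hash)→2400, (A,merge)→5900, (D,merge)→6300, (A,hash)→9200, (D,nl_idx)→16500, (A,nl)→50100 …(+1); best=2400 via (D,hash)
  {CE}: card=200; try (C,hash)→1480, (E,merge)→5320, (C,merge)→5780, (E,hash)→9080, (E,nl)→20040, (C,nl)→20500; best=1480 via (C,hash)
  {CD}: card=160; try (D,nl_idx)→480, (C,hash)→680, (D,merge)→1120, (C,merge)→1180, (D,hash)→1480, (D,nl)→4040 …(+1); best=480 via (D,nl_idx)
  {DE}: card=25000; try (D,hash)→2400, (E,merge)→5900, (D,merge)→6300, (E,hash)→9200, (D,nl_idx)→29000, (E,nl)→50100 …(+1); best=2400 via (D,hash)
  {ACE}: card=2500; try (A,merge)→8280, (A,hash)→10680, (E,hash)→11480, (E,merge)→17480, (A,nl)→101480, (C,hash)→135480 …(+3); best=8280 via (A,merge)
  {ACD}: card=1000; try (D,hash)→3880, (A,merge)→6920, (D,nl_idx)→9480, (A,hash)→9640, (D,merge)→13280, (C,hash)→15380 …(+4); best=3880 via (D,hash)
  {ADE}: card=1562500; try (E,hash)→23900, (A,hash)→36400, (D,hash)→136400, (E,merge)→194900, (A,merge)→407400, (D,merge)→2260800 …(+4); best=23900 via (E,hash)
  {CDE}: card=400; try (D,hash)→3080, (D,nl_idx)→3280, (D,merge)→4080, (E,merge)→6920, (E,hash)→9640, (D,nl)→21480 …(+4); best=3080 via (D,hash)
  {ACDE}: card=1250; try (A,merge)→12080, (D,hash)→12180, (A,hash)→12480, (E,hash)→13880, (E,merge)→19880, (D,nl_idx)→27030 …(+7); best=12080 via (A,merge)

12080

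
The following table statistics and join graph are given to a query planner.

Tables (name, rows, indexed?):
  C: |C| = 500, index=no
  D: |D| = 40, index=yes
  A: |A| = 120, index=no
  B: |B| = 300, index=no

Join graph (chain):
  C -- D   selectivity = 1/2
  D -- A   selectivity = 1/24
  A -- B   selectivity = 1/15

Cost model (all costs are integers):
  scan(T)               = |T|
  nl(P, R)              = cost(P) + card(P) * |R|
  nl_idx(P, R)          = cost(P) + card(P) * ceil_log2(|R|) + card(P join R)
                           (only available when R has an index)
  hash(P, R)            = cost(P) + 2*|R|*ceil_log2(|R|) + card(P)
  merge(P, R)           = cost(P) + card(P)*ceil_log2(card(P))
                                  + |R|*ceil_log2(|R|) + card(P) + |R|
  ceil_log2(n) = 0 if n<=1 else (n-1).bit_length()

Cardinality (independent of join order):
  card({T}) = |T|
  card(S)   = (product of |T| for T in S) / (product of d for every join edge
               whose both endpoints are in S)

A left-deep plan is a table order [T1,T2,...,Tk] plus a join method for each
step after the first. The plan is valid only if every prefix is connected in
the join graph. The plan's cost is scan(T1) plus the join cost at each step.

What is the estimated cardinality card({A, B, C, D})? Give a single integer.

1000000

Tables in S: A(120), B(300), C(500), D(40)
Edges inside S: C-D(d=2), D-A(d=24), A-B(d=15)
numerator = 120 * 300 * 500 * 40 = 720000000
denominator = 2 * 24 * 15 = 720
card(S) = 720000000 / 720 = 1000000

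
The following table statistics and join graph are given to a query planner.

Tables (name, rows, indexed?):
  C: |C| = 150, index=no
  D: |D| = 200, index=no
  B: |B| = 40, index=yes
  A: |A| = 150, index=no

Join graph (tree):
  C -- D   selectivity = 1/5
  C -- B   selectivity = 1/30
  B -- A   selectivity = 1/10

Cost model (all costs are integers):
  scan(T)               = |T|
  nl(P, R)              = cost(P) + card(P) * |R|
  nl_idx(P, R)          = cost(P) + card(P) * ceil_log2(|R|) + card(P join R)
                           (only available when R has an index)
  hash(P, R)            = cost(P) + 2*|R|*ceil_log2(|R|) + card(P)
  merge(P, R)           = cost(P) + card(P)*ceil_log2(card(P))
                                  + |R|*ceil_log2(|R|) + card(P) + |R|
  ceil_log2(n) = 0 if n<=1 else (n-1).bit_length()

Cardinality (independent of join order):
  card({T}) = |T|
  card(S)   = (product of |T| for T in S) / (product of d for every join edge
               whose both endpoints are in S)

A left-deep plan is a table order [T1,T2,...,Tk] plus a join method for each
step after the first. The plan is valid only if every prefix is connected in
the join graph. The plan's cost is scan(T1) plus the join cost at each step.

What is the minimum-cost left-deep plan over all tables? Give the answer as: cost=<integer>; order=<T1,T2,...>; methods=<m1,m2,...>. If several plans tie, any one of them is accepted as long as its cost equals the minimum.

Selinger DP (subsets sized 1..n):
  {C}: scan cost=150, card=150
  {D}: scan cost=200, card=200
  {B}: scan cost=40, card=40
  {A}: scan cost=150, card=150
  {CD}: card=6000; try (C,hash)→2800, (D,merge)→3300, (C,merge)→3350, (D,hash)→3500, (D,nl)→30150, (C,nl)→30200; best=2800 via (C,hash)
  {BC}: card=200; try (B,hash)→780, (B,nl_idx)→1250, (C,merge)→1670, (B,merge)→1780, (C,hash)→2480, (C,nl)→6040 …(+1); best=780 via (B,hash)
  {AB}: card=600; try (B,hash)→780, (B,nl_idx)→1650, (A,merge)→1670, (B,merge)→1780, (A,hash)→2480, (A,nl)→6040 …(+1); best=780 via (B,hash)
  {BCD}: card=8000; try (D,hash)→4180, (D,merge)→4380, (B,hash)→9280, (D,nl)→40780, (B,nl_idx)→46800, (B,merge)→87080 …(+1); best=4180 via (D,hash)
  {ABC}: card=3000; try (A,hash)→3380, (C,hash)→3780, (A,merge)→3930, (C,merge)→8730, (A,nl)→30780, (C,nl)→90780; best=3380 via (A,hash)
  {ABCD}: card=120000; try (D,hash)→9580, (A,hash)→14580, (D,merge)→44180, (A,merge)→117530, (D,nl)→603380, (A,nl)→1204180; best=9580 via (D,hash)

cost=9580; order=C,B,A,D; methods=hash,hash,hash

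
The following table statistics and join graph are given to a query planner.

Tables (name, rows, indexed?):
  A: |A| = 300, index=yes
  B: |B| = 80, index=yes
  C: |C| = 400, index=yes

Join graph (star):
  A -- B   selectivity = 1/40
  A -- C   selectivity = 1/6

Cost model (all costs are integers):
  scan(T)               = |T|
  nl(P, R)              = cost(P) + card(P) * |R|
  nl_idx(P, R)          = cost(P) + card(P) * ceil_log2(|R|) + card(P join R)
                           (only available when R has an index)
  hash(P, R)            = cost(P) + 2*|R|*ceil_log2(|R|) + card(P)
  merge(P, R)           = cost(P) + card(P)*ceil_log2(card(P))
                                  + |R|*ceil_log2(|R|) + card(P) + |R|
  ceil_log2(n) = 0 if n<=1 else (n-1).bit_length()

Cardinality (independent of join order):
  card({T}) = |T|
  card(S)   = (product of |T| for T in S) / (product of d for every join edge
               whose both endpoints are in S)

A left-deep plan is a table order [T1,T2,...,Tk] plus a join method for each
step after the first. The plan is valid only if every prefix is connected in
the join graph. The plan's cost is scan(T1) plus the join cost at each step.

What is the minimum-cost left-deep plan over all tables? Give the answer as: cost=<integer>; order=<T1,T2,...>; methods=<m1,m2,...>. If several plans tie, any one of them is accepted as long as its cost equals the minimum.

Selinger DP (subsets sized 1..n):
  {A}: scan cost=300, card=300
  {B}: scan cost=80, card=80
  {C}: scan cost=400, card=400
  {AB}: card=600; try (A,nl_idx)→1400, (B,hash)→1720, (B,nl_idx)→3000, (A,merge)→3720, (B,merge)→3940, (A,hash)→5560 …(+2); best=1400 via (A,nl_idx)
  {AC}: card=20000; try (A,hash)→6200, (C,merge)→7300, (A,merge)→7400, (C,hash)→7800, (C,nl_idx)→23000, (A,nl_idx)→24000 …(+2); best=6200 via (A,hash)
  {ABC}: card=40000; try (C,hash)→9200, (C,merge)→12000, (B,hash)→27320, (C,nl_idx)→46800, (B,nl_idx)→186200, (C,nl)→241400 …(+2); best=9200 via (C,hash)

cost=9200; order=B,A,C; methods=nl_idx,hash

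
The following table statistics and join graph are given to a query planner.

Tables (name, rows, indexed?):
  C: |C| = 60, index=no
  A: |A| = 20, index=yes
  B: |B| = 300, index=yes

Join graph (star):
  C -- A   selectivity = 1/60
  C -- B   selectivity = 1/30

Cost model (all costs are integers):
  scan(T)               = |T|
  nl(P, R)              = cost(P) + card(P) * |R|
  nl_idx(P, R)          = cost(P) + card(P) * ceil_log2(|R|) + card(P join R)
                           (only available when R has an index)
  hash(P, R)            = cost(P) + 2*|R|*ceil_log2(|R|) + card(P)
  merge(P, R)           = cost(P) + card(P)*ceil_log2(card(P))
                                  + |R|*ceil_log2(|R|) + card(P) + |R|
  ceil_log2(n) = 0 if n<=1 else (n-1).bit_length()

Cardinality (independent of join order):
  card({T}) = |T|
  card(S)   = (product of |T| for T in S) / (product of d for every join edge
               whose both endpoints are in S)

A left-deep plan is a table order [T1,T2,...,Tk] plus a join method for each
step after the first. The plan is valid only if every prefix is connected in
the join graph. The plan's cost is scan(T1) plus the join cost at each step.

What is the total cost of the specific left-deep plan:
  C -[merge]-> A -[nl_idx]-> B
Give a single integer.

980

step 1: scan C: cost=60, card=60
step 2: join A via merge
    card(P join A) = 60*20/(60) = 20
    cost = 60 + 60*6 + 20*5 + 60 + 20 = 600
step 3: join B via nl_idx
    card(P join B) = 20*300/(30) = 200
    cost = 600 + 20*9 + 200 = 980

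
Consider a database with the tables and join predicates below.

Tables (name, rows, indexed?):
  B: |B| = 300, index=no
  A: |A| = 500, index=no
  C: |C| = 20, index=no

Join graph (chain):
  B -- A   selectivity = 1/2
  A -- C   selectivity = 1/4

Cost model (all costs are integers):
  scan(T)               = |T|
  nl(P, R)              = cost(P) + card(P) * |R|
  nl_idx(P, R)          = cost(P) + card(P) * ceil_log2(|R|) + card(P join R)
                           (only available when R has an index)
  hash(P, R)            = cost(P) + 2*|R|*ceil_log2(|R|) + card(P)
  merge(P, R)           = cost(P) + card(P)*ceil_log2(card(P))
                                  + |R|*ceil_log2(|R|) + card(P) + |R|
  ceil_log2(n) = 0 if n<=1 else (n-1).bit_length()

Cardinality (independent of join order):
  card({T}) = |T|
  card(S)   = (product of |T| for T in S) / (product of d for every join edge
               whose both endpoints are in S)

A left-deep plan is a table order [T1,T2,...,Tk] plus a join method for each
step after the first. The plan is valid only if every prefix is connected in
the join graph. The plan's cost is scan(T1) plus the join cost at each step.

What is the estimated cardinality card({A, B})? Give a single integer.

Tables in S: A(500), B(300)
Edges inside S: B-A(d=2)
numerator = 500 * 300 = 150000
denominator = 2 = 2
card(S) = 150000 / 2 = 75000

75000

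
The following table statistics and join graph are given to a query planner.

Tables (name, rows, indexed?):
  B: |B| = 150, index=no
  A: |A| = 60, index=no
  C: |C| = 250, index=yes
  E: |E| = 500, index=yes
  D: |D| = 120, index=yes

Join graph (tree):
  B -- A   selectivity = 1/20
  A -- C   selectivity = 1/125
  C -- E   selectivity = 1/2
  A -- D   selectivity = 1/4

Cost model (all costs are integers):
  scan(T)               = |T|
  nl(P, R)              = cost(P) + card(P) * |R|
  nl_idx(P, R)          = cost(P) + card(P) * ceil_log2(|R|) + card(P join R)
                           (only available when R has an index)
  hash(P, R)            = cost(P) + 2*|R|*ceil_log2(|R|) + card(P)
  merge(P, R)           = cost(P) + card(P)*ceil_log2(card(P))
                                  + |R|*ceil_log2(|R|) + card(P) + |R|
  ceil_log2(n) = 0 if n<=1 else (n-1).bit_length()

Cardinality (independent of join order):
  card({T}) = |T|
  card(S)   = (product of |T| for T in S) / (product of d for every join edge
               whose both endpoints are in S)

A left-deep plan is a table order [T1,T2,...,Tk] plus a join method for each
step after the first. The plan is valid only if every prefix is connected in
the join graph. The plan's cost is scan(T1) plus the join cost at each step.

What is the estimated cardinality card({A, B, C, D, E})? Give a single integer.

Tables in S: A(60), B(150), C(250), D(120), E(500)
Edges inside S: B-A(d=20), A-C(d=125), C-E(d=2), A-D(d=4)
numerator = 60 * 150 * 250 * 120 * 500 = 135000000000
denominator = 20 * 125 * 2 * 4 = 20000
card(S) = 135000000000 / 20000 = 6750000

6750000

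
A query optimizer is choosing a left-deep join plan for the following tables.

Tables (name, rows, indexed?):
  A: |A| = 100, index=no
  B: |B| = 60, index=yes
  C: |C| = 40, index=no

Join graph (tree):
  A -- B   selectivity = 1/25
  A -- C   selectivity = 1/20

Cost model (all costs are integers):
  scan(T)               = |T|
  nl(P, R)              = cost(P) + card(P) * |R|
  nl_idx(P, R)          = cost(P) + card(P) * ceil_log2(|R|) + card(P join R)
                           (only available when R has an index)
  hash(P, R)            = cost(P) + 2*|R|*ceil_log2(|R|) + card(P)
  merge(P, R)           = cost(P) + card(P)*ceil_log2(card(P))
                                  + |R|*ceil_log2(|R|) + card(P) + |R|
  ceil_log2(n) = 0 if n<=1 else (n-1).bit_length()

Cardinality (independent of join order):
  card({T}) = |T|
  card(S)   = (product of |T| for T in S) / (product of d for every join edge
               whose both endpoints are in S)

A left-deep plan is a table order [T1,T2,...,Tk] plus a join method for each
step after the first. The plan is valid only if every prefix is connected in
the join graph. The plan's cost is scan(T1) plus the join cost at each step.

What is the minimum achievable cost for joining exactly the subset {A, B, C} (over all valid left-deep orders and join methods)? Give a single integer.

1600

Selinger DP over subsets of {A,B,C}:
  {A}: scan cost=100, card=100
  {B}: scan cost=60, card=60
  {C}: scan cost=40, card=40
  {AB}: card=240; try (B,hash)→920, (B,nl_idx)→940, (A,merge)→1280, (B,merge)→1320, (A,hash)→1520, (A,nl)→6060 …(+1); best=920 via (B,hash)
  {AC}: card=200; try (C,hash)→680, (A,merge)→1120, (C,merge)→1180, (A,hash)→1480, (A,nl)→4040, (C,nl)→4100; best=680 via (C,hash)
  {ABC}: card=480; try (B,hash)→1600, (C,hash)→1640, (B,nl_idx)→2360, (B,merge)→2900, (C,merge)→3360, (C,nl)→10520 …(+1); best=1600 via (B,hash)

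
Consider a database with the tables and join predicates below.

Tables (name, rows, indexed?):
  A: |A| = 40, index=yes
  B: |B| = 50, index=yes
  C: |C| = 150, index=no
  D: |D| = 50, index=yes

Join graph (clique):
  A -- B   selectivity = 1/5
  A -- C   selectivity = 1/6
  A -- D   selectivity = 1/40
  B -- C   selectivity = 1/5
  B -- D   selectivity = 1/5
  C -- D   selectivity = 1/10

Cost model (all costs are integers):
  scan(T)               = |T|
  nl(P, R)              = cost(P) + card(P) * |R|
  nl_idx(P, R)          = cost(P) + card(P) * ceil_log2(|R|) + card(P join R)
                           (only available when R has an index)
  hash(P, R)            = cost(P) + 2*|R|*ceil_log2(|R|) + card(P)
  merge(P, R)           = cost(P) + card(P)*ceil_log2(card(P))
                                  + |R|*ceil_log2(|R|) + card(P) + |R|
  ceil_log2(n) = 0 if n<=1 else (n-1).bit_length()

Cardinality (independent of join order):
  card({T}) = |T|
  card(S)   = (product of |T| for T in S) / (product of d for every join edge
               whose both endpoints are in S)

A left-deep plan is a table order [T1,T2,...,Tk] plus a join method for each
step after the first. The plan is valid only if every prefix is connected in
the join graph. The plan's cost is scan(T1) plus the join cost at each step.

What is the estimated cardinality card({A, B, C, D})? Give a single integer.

Tables in S: A(40), B(50), C(150), D(50)
Edges inside S: A-B(d=5), A-C(d=6), A-D(d=40), B-C(d=5), B-D(d=5), C-D(d=10)
numerator = 40 * 50 * 150 * 50 = 15000000
denominator = 5 * 6 * 40 * 5 * 5 * 10 = 300000
card(S) = 15000000 / 300000 = 50

50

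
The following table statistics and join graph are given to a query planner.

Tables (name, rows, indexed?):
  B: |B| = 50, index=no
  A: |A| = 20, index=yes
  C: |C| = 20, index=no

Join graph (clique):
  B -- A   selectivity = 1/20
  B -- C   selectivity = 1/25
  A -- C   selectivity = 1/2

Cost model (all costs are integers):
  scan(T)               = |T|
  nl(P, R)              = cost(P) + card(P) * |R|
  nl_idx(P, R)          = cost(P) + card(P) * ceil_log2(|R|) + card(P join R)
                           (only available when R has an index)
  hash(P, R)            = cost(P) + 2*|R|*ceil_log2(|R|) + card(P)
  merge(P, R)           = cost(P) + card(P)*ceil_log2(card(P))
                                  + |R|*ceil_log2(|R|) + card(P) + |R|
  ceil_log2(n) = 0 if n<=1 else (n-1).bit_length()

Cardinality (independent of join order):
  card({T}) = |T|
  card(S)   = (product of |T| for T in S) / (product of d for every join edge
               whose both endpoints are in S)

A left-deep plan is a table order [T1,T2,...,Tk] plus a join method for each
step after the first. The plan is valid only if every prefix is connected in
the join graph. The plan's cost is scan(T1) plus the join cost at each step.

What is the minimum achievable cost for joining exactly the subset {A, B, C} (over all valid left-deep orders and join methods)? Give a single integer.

Selinger DP over subsets of {A,B,C}:
  {B}: scan cost=50, card=50
  {A}: scan cost=20, card=20
  {C}: scan cost=20, card=20
  {AB}: card=50; try (A,hash)→300, (A,nl_idx)→350, (B,merge)→490, (A,merge)→520, (B,hash)→640, (B,nl)→1020 …(+1); best=300 via (A,hash)
  {BC}: card=40; try (C,hash)→300, (B,merge)→490, (C,merge)→520, (B,hash)→640, (B,nl)→1020, (C,nl)→1050; best=300 via (C,hash)
  {AC}: card=200; try (C,hash)→240, (A,hash)→240, (C,merge)→260, (A,merge)→260, (A,nl_idx)→320, (C,nl)→420 …(+1); best=240 via (C,hash)
  {ABC}: card=20; try (A,nl_idx)→520, (A,hash)→540, (C,hash)→550, (A,merge)→700, (C,merge)→770, (B,hash)→1040 …(+4); best=520 via (A,nl_idx)

520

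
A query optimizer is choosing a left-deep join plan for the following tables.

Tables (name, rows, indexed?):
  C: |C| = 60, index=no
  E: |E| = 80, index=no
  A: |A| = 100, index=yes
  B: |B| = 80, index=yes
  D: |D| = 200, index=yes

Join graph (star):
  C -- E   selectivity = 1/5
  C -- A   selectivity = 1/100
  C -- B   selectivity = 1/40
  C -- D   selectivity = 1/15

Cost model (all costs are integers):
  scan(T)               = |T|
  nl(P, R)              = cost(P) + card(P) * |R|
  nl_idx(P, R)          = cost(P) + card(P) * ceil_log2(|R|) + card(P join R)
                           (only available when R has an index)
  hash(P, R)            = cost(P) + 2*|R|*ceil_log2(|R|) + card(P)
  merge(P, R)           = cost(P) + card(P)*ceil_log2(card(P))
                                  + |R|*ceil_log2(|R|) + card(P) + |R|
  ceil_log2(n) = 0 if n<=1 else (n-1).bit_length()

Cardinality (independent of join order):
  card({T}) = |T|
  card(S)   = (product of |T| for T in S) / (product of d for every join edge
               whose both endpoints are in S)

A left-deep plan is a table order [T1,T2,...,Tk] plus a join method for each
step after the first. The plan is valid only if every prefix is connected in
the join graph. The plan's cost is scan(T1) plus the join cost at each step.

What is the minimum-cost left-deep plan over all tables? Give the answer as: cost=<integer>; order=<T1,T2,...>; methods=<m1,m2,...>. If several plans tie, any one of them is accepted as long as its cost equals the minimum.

Selinger DP (subsets sized 1..n):
  {C}: scan cost=60, card=60
  {E}: scan cost=80, card=80
  {A}: scan cost=100, card=100
  {B}: scan cost=80, card=80
  {D}: scan cost=200, card=200
  {CE}: card=960; try (C,hash)→880, (E,merge)→1120, (C,merge)→1140, (E,hash)→1240, (E,nl)→4860, (C,nl)→4880; best=880 via (C,hash)
  {AC}: card=60; try (A,nl_idx)→540, (C,hash)→920, (A,merge)→1280, (C,merge)→1320, (A,hash)→1520, (A,nl)→6060 …(+1); best=540 via (A,nl_idx)
  {BC}: card=120; try (B,nl_idx)→600, (C,hash)→880, (B,merge)→1120, (C,merge)→1140, (B,hash)→1240, (B,nl)→4860 …(+1); best=600 via (B,nl_idx)
  {CD}: card=800; try (C,hash)→1120, (D,nl_idx)→1340, (D,merge)→2280, (C,merge)→2420, (D,hash)→3320, (D,nl)→12060 …(+1); best=1120 via (C,hash)
  {ACE}: card=960; try (E,merge)→1600, (E,hash)→1720, (A,hash)→3240, (E,nl)→5340, (A,nl_idx)→8560, (A,merge)→12240 …(+1); best=1600 via (E,merge)
  {BCE}: card=1920; try (E,hash)→1840, (E,merge)→2200, (B,hash)→2960, (B,nl_idx)→9520, (E,nl)→10200, (B,merge)→12080 …(+1); best=1840 via (E,hash)
  {CDE}: card=12800; try (E,hash)→3040, (D,hash)→5040, (E,merge)→10560, (D,merge)→13240, (D,nl_idx)→21360, (E,nl)→65120 …(+1); best=3040 via (E,hash)
  {ABC}: card=120; try (B,nl_idx)→1080, (A,nl_idx)→1560, (B,merge)→1600, (B,hash)→1720, (A,hash)→2120, (A,merge)→2360 …(+2); best=1080 via (B,nl_idx)
  {ACD}: card=800; try (D,nl_idx)→1820, (D,merge)→2760, (A,hash)→3320, (D,hash)→3800, (A,nl_idx)→7520, (A,merge)→10720 …(+2); best=1820 via (D,nl_idx)
  {BCD}: card=1600; try (B,hash)→3040, (D,nl_idx)→3160, (D,merge)→3360, (D,hash)→3920, (B,nl_idx)→8320, (B,merge)→10560 …(+2); best=3040 via (B,hash)
  {ABCE}: card=1920; try (E,hash)→2320, (E,merge)→2680, (B,hash)→3680, (A,hash)→5160, (B,nl_idx)→10240, (E,nl)→10680 …(+5); best=2320 via (E,hash)
  {ACDE}: card=12800; try (E,hash)→3740, (D,hash)→5760, (E,merge)→11260, (D,merge)→13960, (A,hash)→17240, (D,nl_idx)→22080 …(+5); best=3740 via (E,hash)
  {BCDE}: card=25600; try (E,hash)→5760, (D,hash)→6960, (B,hash)→16960, (E,merge)→22880, (D,merge)→26680, (D,nl_idx)→42800 …(+5); best=5760 via (E,hash)
  {ABCD}: card=1600; try (D,nl_idx)→3640, (B,hash)→3740, (D,merge)→3840, (D,hash)→4400, (A,hash)→6040, (B,nl_idx)→9020 …(+6); best=3640 via (D,nl_idx)
  {ABCDE}: card=25600; try (E,hash)→6360, (D,hash)→7440, (B,hash)→17660, (E,merge)→23480, (D,merge)→27160, (A,hash)→32760 …(+9); best=6360 via (E,hash)

cost=6360; order=C,A,B,D,E; methods=nl_idx,nl_idx,nl_idx,hash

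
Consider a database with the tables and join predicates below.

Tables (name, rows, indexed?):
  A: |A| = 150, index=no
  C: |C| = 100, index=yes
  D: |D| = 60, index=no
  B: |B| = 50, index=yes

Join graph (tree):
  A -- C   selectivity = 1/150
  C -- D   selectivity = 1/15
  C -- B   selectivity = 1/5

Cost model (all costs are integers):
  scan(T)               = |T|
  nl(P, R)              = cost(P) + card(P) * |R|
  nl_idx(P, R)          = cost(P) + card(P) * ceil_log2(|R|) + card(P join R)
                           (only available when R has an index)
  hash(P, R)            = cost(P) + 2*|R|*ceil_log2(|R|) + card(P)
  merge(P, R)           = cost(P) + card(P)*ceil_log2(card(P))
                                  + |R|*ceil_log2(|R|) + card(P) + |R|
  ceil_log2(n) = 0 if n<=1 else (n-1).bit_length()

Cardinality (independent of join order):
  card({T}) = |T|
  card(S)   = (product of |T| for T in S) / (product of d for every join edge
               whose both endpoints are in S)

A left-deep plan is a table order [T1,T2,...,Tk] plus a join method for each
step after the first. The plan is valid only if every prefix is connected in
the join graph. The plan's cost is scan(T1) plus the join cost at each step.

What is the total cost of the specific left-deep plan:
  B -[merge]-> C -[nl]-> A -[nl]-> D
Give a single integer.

step 1: scan B: cost=50, card=50
step 2: join C via merge
    card(P join C) = 50*100/(5) = 1000
    cost = 50 + 50*6 + 100*7 + 50 + 100 = 1200
step 3: join A via nl
    card(P join A) = 1000*150/(150) = 1000
    cost = 1200 + 1000*150 = 151200
step 4: join D via nl
    card(P join D) = 1000*60/(15) = 4000
    cost = 151200 + 1000*60 = 211200

211200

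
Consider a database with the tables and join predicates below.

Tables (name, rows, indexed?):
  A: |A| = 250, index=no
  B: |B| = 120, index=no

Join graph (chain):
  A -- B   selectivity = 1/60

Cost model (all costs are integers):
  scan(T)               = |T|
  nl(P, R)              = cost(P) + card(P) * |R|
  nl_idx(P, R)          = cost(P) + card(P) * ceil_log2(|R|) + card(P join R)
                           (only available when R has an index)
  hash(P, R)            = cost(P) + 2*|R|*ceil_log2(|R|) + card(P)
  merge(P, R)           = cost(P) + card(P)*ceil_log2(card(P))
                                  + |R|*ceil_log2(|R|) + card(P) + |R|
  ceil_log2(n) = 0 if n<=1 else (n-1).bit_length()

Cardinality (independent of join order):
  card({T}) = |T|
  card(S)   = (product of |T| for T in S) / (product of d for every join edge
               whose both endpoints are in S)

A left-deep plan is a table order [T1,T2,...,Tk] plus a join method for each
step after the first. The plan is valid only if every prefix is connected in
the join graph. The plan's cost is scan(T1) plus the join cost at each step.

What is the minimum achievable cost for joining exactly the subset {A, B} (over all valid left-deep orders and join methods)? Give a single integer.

2180

Selinger DP over subsets of {A,B}:
  {A}: scan cost=250, card=250
  {B}: scan cost=120, card=120
  {AB}: card=500; try (B,hash)→2180, (A,merge)→3330, (B,merge)→3460, (A,hash)→4240, (A,nl)→30120, (B,nl)→30250; best=2180 via (B,hash)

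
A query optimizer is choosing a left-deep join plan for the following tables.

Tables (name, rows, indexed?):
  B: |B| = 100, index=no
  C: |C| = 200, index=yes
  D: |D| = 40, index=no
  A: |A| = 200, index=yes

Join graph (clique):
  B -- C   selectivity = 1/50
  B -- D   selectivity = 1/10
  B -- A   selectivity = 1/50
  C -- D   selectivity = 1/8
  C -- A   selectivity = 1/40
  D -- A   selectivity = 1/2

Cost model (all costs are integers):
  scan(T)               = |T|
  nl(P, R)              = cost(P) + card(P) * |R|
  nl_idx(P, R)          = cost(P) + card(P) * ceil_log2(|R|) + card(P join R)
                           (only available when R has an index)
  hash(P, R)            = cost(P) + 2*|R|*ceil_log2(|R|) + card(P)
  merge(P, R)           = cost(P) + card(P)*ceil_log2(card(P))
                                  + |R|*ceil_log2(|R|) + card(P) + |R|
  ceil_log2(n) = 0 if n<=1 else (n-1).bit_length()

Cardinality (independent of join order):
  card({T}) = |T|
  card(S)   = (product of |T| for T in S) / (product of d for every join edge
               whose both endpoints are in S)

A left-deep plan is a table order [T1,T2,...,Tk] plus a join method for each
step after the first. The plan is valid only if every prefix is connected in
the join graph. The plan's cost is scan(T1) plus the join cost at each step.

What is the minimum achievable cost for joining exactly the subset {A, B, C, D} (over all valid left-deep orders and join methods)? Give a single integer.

Selinger DP over subsets of {A,B,C,D}:
  {B}: scan cost=100, card=100
  {C}: scan cost=200, card=200
  {D}: scan cost=40, card=40
  {A}: scan cost=200, card=200
  {BC}: card=400; try (C,nl_idx)→1300, (B,hash)→1800, (C,merge)→2700, (B,merge)→2800, (C,hash)→3400, (C,nl)→20100 …(+1); best=1300 via (C,nl_idx)
  {BD}: card=400; try (D,hash)→680, (B,merge)→1120, (D,merge)→1180, (B,hash)→1480, (B,nl)→4040, (D,nl)→4100; best=680 via (D,hash)
  {AB}: card=400; try (A,nl_idx)→1300, (B,hash)→1800, (A,merge)→2700, (B,merge)→2800, (A,hash)→3400, (A,nl)→20100 …(+1); best=1300 via (A,nl_idx)
  {CD}: card=1000; try (D,hash)→880, (C,nl_idx)→1360, (C,merge)→2120, (D,merge)→2280, (C,hash)→3280, (C,nl)→8040 …(+1); best=880 via (D,hash)
  {AC}: card=1000; try (C,nl_idx)→2800, (A,nl_idx)→2800, (C,hash)→3600, (A,hash)→3600, (C,merge)→3800, (A,merge)→3800 …(+2); best=2800 via (C,nl_idx)
  {AD}: card=4000; try (D,hash)→880, (A,merge)→2120, (D,merge)→2280, (A,hash)→3280, (A,nl_idx)→4360, (A,nl)→8040 …(+1); best=880 via (D,hash)
  {BCD}: card=200; try (D,hash)→2180, (B,hash)→3280, (C,nl_idx)→4080, (C,hash)→4280, (D,merge)→5580, (C,merge)→6480 …(+4); best=2180 via (D,hash)
  {ABC}: card=40; try (C,nl_idx)→4540, (A,nl_idx)→4540, (C,hash)→4900, (A,hash)→4900, (B,hash)→5200, (C,merge)→7100 …(+5); best=4540 via (C,nl_idx)
  {ABD}: card=800; try (D,hash)→2180, (A,hash)→4280, (A,nl_idx)→4680, (D,merge)→5580, (B,hash)→6280, (A,merge)→6480 …(+4); best=2180 via (D,hash)
  {ACD}: card=2500; try (D,hash)→4280, (A,hash)→5080, (C,hash)→8080, (A,nl_idx)→11380, (A,merge)→13680, (D,merge)→14080 …(+5); best=4280 via (D,hash)
  {ABCD}: card=10; try (A,nl_idx)→3790, (D,hash)→5060, (D,merge)→5100, (A,hash)→5580, (A,merge)→5780, (D,nl)→6140 …(+8); best=3790 via (A,nl_idx)

3790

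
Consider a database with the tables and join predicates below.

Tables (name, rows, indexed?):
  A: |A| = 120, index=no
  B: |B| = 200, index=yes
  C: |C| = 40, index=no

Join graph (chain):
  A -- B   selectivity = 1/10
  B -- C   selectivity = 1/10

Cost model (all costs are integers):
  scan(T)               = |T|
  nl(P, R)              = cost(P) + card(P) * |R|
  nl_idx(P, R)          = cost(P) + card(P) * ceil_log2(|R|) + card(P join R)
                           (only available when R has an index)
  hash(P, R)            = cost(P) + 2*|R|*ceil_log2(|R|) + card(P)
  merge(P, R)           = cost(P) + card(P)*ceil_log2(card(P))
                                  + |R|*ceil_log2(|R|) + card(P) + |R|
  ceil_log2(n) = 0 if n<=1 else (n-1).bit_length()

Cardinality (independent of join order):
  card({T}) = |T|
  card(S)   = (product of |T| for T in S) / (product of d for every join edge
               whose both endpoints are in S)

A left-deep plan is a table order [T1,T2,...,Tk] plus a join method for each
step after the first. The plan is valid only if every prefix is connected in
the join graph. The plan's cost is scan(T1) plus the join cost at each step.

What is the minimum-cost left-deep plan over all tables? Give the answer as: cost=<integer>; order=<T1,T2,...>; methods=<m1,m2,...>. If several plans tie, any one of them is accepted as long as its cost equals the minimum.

cost=3360; order=B,C,A; methods=hash,hash

Selinger DP (subsets sized 1..n):
  {A}: scan cost=120, card=120
  {B}: scan cost=200, card=200
  {C}: scan cost=40, card=40
  {AB}: card=2400; try (A,hash)→2080, (B,merge)→2880, (A,merge)→2960, (B,hash)→3440, (B,nl_idx)→3480, (B,nl)→24120 …(+1); best=2080 via (A,hash)
  {BC}: card=800; try (C,hash)→880, (B,nl_idx)→1160, (B,merge)→2120, (C,merge)→2280, (B,hash)→3280, (B,nl)→8040 …(+1); best=880 via (C,hash)
  {ABC}: card=9600; try (A,hash)→3360, (C,hash)→4960, (A,merge)→10640, (C,merge)→33560, (A,nl)→96880, (C,nl)→98080; best=3360 via (A,hash)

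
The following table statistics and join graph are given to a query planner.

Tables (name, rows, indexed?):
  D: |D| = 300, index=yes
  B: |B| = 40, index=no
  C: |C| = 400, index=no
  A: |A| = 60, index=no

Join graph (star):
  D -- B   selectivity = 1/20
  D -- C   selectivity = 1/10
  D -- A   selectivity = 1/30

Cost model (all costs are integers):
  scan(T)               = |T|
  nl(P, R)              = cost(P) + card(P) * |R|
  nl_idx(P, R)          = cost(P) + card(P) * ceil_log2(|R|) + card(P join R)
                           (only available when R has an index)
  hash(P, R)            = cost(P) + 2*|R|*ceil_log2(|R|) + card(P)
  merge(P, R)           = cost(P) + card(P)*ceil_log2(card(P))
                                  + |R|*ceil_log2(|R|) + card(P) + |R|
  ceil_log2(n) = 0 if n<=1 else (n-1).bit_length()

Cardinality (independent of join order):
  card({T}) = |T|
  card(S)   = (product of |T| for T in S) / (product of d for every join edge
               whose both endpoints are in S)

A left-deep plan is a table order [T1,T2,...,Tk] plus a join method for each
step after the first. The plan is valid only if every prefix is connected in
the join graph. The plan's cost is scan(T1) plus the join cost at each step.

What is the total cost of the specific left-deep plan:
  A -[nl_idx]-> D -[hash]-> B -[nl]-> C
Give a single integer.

step 1: scan A: cost=60, card=60
step 2: join D via nl_idx
    card(P join D) = 60*300/(30) = 600
    cost = 60 + 60*9 + 600 = 1200
step 3: join B via hash
    card(P join B) = 600*40/(20) = 1200
    cost = 1200 + 2*40*6 + 600 = 2280
step 4: join C via nl
    card(P join C) = 1200*400/(10) = 48000
    cost = 2280 + 1200*400 = 482280

482280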